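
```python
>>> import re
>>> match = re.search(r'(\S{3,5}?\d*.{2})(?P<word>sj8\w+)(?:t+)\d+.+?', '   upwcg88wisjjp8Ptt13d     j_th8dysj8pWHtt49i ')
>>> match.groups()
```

('j_th8dy', 'sj8pWHt')

Pattern: 3 to 5 of a non-whitespace character (lazy), then zero or more of a digit, then exactly 2 of any character (captured); then the literal 'sj8', then one or more of a word character (captured as 'word'); then one or more of a literal 't' (non-capturing group); then one or more of a digit, then one or more of any character (lazy).
Because the quantifier is non-greedy, it stops expanding at the earliest point where the rest of the pattern can succeed.
`search` walks the string left to right and returns the first match it finds.
The match spans [28:46] → 'j_th8dysj8pWHtt49i'.
Captured: group 1 = 'j_th8dy', group 2 = 'sj8pWHt'.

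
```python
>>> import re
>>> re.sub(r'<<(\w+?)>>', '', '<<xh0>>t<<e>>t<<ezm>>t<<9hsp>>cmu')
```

'tttcmu'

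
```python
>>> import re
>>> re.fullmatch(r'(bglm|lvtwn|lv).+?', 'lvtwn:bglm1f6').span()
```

`re.fullmatch` is like wrapping the pattern in `^…$` (in single-line mode).
The match spans [0:13] → 'lvtwn:bglm1f6'.
Captured: group 1 = 'lvtwn'.

(0, 13)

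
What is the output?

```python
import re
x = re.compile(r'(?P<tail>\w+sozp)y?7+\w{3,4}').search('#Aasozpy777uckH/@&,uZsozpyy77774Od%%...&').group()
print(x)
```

Pattern: one or more of a word character, then the literal 'so', then the literal 'zp' (captured as 'tail'); then optionally the literal 'y', then one or more of a literal '7', then 3 to 4 of a word character.
Unlike `match`, `search` isn't anchored — it looks for the pattern anywhere in the string.
The match spans [1:15] → 'Aasozpy777uckH'.
Captured: group 1 = 'Aasozp'.

Aasozpy777uckH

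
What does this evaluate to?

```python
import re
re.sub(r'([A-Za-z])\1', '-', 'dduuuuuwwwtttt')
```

'---u-w--'

The backreference `\1` re-matches whatever the first group consumed, character for character.
`sub` substitutes '-' at each match site.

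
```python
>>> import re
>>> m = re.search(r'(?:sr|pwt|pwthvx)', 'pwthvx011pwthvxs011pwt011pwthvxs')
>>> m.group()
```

'pwt'

Branches in `(...|...)` are attempted left-to-right; the first branch that allows the whole pattern to succeed is taken.
Unlike `match`, `search` isn't anchored — it looks for the pattern anywhere in the string.
The match spans [0:3] → 'pwt'.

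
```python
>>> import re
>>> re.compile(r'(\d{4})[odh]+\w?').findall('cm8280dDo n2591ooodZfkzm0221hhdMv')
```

This matches exactly 4 of a digit (captured); then one or more of one of [odh]; then optionally a word character.
Matches: at [2:8] match '8280dD', group 1 = '8280'; at [11:20] match '2591ooodZ', group 1 = '2591'; at [24:32] match '0221hhdM', group 1 = '0221'.
With a single group, `findall` returns only what that group captured — 3 items.

['8280', '2591', '0221']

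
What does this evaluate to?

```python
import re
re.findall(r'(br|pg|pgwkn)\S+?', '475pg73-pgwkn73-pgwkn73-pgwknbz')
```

['pg', 'pg', 'pg', 'pg']

The regex engine tests alternatives in the order written; an earlier branch that matches wins even if a later one would match more.
One capturing group, so `findall` returns just the captured substring from each match — 4 in all.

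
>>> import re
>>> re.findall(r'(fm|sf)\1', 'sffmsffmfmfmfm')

['fm', 'fm']

After group 1 captures some text, `\1` only succeeds where that same text appears again.
One capturing group, so `findall` returns just the captured substring from each match — 2 in all.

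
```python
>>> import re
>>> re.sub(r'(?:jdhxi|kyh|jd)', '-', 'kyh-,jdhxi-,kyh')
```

Alternation isn't longest-match — the leftmost alternative that fits at this position is chosen.
Matches: at [0:3] → 'kyh'; at [5:10] → 'jdhxi'; at [12:15] → 'kyh'.
Each match is replaced by '-'.

'--,--,-'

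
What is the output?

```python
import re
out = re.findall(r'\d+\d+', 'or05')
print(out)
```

No capturing groups, so `findall` returns the 1 full match string.

['05']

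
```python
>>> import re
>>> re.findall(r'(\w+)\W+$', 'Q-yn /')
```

['yn']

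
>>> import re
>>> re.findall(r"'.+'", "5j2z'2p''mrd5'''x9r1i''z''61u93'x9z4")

["'2p''mrd5'''x9r1i''z''61u93'"]

No capturing groups, so `findall` returns the 1 full match string.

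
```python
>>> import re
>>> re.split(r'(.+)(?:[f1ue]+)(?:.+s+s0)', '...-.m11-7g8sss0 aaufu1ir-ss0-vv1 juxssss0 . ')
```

`re.split` interleaves the captured-group text with the surrounding fragments.

['', '...-.m11-7g8sss0 aaufu1ir-ss0-vv1 j', ' . ']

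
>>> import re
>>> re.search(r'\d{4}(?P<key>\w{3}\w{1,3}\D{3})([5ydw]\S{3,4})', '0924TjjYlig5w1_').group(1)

'TjjYlig'

The match spans [0:15] → '0924TjjYlig5w1_'.
Captured: group 1 = 'TjjYlig', group 2 = '5w1_'.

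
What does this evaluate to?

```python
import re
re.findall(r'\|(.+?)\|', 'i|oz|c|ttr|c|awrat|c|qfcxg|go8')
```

['oz', 'ttr', 'awrat', 'qfcxg']

Lazy quantifiers expand one character at a time until the remainder of the pattern can match.
Scanning left to right: at [1:5] match '|oz|', group 1 = 'oz'; at [6:11] match '|ttr|', group 1 = 'ttr'; at [12:19] match '|awrat|', group 1 = 'awrat'; at [20:27] match '|qfcxg|', group 1 = 'qfcxg'.
Because there's exactly one group, `findall` drops the full match and keeps group 1 from each hit.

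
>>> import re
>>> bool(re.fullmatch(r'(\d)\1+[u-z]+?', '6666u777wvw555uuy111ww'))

`re.fullmatch` is like wrapping the pattern in `^…$` (in single-line mode).
Here there's no way to consume every character, so the call returns None, and `bool(None)` is False.

False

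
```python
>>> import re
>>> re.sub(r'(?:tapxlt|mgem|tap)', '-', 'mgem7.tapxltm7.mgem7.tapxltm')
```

'-7.-m7.-7.-m'

The regex engine tests alternatives in the order written; an earlier branch that matches wins even if a later one would match more.
Matches: at [0:4] → 'mgem'; at [6:12] → 'tapxlt'; at [15:19] → 'mgem'; at [21:27] → 'tapxlt'.
`sub` substitutes '-' at each match site.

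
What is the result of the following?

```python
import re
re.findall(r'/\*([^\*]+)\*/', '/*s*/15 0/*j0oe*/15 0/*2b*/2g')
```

Walking the string: at [0:5] match '/*s*/', group 1 = 's'; at [9:17] match '/*j0oe*/', group 1 = 'j0oe'; at [21:27] match '/*2b*/', group 1 = '2b'.
With a single group, `findall` returns only what that group captured — 3 items.

['s', 'j0oe', '2b']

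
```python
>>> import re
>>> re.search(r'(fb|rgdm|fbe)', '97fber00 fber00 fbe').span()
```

(2, 4)

Branches in `(...|...)` are attempted left-to-right; the first branch that allows the whole pattern to succeed is taken.
`re.search` tries every starting position until one works.
The match spans [2:4] → 'fb'.
Captured: group 1 = 'fb'.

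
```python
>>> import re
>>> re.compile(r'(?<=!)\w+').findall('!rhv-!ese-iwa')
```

Lookahead/lookbehind check context without consuming it, so the matched span excludes the asserted characters.
With no groups in the pattern, `findall` gives back each whole match — 2 here.

['rhv', 'ese']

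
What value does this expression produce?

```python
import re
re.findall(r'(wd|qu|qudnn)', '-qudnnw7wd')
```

['qu', 'wd']

The regex engine tests alternatives in the order written; an earlier branch that matches wins even if a later one would match more.
`findall` collects group 1 from each match (2 total).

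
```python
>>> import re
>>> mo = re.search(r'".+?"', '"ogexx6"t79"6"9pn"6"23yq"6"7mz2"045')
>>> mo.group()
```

A non-greedy quantifier consumes as few characters as it can — just enough that the remainder of the pattern still matches from where it stops; whatever follows it matches normally.
`re.search` tries every starting position until one works.
The match spans [0:8] → '"ogexx6"'.

'"ogexx6"'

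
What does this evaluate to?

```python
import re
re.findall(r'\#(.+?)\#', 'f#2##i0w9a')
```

With a single group, `findall` returns only what that group captured — 1 item.

['2']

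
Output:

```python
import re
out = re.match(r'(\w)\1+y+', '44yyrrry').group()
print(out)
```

The backreference `\1` re-matches whatever the first group consumed, character for character.
With `match`, the pattern is implicitly anchored at the beginning.
The match spans [0:4] → '44yy'.
Captured: group 1 = '4'.

44yy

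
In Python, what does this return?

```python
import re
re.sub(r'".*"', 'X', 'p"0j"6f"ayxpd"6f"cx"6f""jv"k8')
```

'pXk8'

Each match is replaced by 'X'.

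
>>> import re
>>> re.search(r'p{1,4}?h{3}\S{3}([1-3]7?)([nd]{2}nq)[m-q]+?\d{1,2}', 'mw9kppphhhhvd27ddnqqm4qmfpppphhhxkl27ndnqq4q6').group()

'ppphhhhvd27ddnqqm4'

The pattern matches 1 to 4 of a literal 'p' (lazy), then exactly 3 of the literal 'h', then exactly 3 of a non-whitespace character; then a character in [1-3], then optionally the literal '7' (captured); then exactly 2 of one of [nd], then the literal 'nq' (captured); then one or more of a character in [m-q] (lazy), then 1 to 2 of a digit.
The match spans [4:22] → 'ppphhhhvd27ddnqqm4'.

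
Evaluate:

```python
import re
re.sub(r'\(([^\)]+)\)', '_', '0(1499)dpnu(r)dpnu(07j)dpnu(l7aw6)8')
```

'0_dpnu_dpnu_dpnu_8'

`sub` substitutes '_' at each match site.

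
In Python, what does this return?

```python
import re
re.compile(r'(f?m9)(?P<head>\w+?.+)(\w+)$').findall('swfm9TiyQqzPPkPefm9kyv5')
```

The pattern matches optionally a literal 'f', then the literal 'm9' (captured); then one or more of a word character (lazy), then one or more of any character (captured as 'head'); then one or more of a word character (captured); then anchored at the end.
Multiple groups make `findall` return tuples — one 3-tuple for the one match.

[('fm9', 'TiyQqzPPkPefm9kyv', '5')]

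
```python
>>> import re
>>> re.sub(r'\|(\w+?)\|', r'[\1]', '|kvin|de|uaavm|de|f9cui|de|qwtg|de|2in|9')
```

'[kvin]de[uaavm]de[f9cui]de[qwtg]de[2in]9'

Matches: at [0:6] → '|kvin|'; at [8:15] → '|uaavm|'; at [17:24] → '|f9cui|'; at [26:32] → '|qwtg|'; at [34:39] → '|2in|'.
`\1` in the replacement pulls in group 1's text for each match.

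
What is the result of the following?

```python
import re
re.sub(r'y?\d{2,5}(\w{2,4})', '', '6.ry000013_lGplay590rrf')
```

Pattern: optionally the literal 'y', then 2 to 5 of a digit; then 2 to 4 of a word character (captured).
Matches: at [3:13] → 'y000013_lG'; at [16:23] → 'y590rrf'.
Every occurrence is swapped for ''.

'6.rpla'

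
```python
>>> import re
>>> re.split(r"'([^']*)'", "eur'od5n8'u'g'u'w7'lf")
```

['eur', 'od5n8', 'u', 'g', 'u', 'w7', 'lf']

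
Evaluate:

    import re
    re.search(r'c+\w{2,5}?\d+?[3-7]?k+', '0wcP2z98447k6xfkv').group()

The pattern matches one or more of the literal 'c', then 2 to 5 of a word character (lazy), then one or more of a digit (lazy); then optionally a character in [3-7], then one or more of a literal 'k'.
Unlike `match`, `search` isn't anchored — it looks for the pattern anywhere in the string.
The match spans [2:12] → 'cP2z98447k'.

'cP2z98447k'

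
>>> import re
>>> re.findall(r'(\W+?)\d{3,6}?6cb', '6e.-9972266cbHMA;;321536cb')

['.-', ';;']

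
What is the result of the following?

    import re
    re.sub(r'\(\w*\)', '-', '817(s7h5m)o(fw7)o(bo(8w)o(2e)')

Matches: at [3:10] → '(s7h5m)'; at [11:16] → '(fw7)'; at [20:24] → '(8w)'; at [25:29] → '(2e)'.
Each match is replaced by '-'.

'817-o-o(bo-o-'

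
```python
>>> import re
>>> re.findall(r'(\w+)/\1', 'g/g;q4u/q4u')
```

`\1` has to match the exact text group 1 already captured.
Walking the string: at [0:3] match 'g/g', group 1 = 'g'; at [4:11] match 'q4u/q4u', group 1 = 'q4u'.
One capturing group, so `findall` returns just the captured substring from each match — 2 in all.

['g', 'q4u']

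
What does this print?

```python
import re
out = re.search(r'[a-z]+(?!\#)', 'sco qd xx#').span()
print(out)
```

A negative assertion filters positions out without eating any characters.
Unlike `match`, `search` isn't anchored — it looks for the pattern anywhere in the string.
The match spans [0:3] → 'sco'.

(0, 3)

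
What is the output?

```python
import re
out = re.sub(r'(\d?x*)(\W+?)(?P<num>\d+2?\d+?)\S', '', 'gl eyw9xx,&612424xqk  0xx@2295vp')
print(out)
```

gl eywqk  p

This matches optionally a digit, then zero or more of the literal 'x' (captured); then one or more of a non-word character (lazy) (captured); then one or more of a digit, then optionally the literal '2', then one or more of a digit (lazy) (captured as 'num'); then a non-whitespace character.
Matches: at [6:18] → '9xx,&612424x'; at [22:31] → '0xx@2295v'.
Every occurrence is swapped for ''.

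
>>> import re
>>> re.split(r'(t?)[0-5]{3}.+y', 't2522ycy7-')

['', 't', '7-']

Pattern: optionally a literal 't' (captured); then exactly 3 of a character in [0-5], then one or more of any character, then a literal 'y'.
Matches to split on: at [0:8] → 't2522ycy'.
Because the pattern has a capturing group, `split` also inserts each captured text between the pieces.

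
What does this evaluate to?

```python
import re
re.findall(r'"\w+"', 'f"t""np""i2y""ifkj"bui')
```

`findall` yields the raw match text (4 of them) because the pattern has no groups.

['"t"', '"np"', '"i2y"', '"ifkj"']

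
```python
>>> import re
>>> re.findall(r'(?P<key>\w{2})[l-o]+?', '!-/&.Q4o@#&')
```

Pattern: exactly 2 of a word character (captured as 'key'); then one or more of a character in [l-o] (lazy).
Scanning left to right: at [5:8] match 'Q4o', group 1 = 'Q4'.
One capturing group, so `findall` returns just the captured substring from the one match — 1 in all.

['Q4']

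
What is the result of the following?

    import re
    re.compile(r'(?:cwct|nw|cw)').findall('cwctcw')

`|` is ordered: at each position the engine commits to the first alternative that works.
Matches: at [0:4] → 'cwct'; at [4:6] → 'cw'.
Since nothing is captured, `findall` lists the 2 matched substrings directly.

['cwct', 'cw']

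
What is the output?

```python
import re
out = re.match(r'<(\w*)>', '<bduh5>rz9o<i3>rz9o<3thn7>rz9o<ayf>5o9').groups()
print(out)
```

('bduh5',)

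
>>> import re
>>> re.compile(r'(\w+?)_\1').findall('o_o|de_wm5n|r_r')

`\1` has to match the exact text group 1 already captured.
Walking the string: at [0:3] match 'o_o', group 1 = 'o'; at [12:15] match 'r_r', group 1 = 'r'.
One capturing group, so `findall` returns just the captured substring from each match — 2 in all.

['o', 'r']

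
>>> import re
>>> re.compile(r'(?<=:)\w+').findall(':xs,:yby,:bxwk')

['xs', 'yby', 'bxwk']

The positive lookaround only admits positions where the adjacent text matches; those characters stay outside the span.
Scanning left to right: at [1:3] → 'xs'; at [5:8] → 'yby'; at [10:14] → 'bxwk'.
With no groups in the pattern, `findall` gives back each whole match — 3 here.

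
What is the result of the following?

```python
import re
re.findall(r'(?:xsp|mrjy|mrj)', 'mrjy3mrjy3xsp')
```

['mrjy', 'mrjy', 'xsp']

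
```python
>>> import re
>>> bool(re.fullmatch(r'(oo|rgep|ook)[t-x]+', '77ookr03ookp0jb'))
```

False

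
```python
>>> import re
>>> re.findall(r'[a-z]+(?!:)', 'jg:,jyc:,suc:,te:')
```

['j', 'jy', 'su', 't']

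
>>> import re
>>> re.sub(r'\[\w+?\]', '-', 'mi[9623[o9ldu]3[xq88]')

'mi[9623-3-'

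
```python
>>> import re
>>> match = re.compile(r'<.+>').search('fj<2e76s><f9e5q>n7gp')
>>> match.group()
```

'<2e76s><f9e5q>'

The match spans [2:16] → '<2e76s><f9e5q>'.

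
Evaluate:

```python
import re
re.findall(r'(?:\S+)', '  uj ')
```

Pattern: one or more of a non-whitespace character (non-capturing group).
No capturing groups, so `findall` returns the 1 full match string.

['uj']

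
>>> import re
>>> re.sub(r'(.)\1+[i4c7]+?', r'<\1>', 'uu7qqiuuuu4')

A backreference is literal: `\1` must see the identical characters the first group matched.
`\1` in the replacement pulls in group 1's text for each match.

'<u><q><u>'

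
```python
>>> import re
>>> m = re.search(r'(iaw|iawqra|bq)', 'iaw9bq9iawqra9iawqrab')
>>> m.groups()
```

('iaw',)

`re.search` tries every starting position until one works.
The match spans [0:3] → 'iaw'.
Captured: group 1 = 'iaw'.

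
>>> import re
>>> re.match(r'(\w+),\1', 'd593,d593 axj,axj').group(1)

'd593'

A backreference is literal: `\1` must see the identical characters the first group matched.
`re.match` only tries the pattern at the start of the string.
The match spans [0:9] → 'd593,d593'.
Captured: group 1 = 'd593'.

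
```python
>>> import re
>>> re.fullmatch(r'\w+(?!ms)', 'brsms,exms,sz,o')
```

Because the assertion is negative and zero-width, positions next to the forbidden text are skipped.
`fullmatch` succeeds only if the pattern covers the string from start to end.
Here the string isn't matched end-to-end, so the call returns None.

None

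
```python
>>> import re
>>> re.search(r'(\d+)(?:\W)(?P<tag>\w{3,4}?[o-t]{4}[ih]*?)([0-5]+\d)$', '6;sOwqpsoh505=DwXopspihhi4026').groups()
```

('505', 'DwXopspihhi', '4026')

Pattern: one or more of a digit (captured); then a non-word character (non-capturing group); then 3 to 4 of a word character (lazy), then exactly 4 of a character in [o-t], then zero or more of one of [ih] (lazy) (captured as 'tag'); then one or more of a character in [0-5], then a digit (captured); then anchored at the end.
Unlike `match`, `search` isn't anchored — it looks for the pattern anywhere in the string.
The match spans [10:29] → '505=DwXopspihhi4026'.
Captured: group 1 = '505', group 2 = 'DwXopspihhi', group 3 = '4026'.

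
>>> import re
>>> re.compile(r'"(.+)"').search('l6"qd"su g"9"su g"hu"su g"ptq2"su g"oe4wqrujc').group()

The match spans [2:36] → '"qd"su g"9"su g"hu"su g"ptq2"su g"'.

'"qd"su g"9"su g"hu"su g"ptq2"su g"'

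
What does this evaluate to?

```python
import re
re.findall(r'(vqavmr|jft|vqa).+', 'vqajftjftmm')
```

One capturing group, so `findall` returns just the captured substring from the one match — 1 in all.

['vqa']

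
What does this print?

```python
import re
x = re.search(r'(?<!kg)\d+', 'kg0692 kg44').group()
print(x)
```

A negative assertion filters positions out without eating any characters.
`re.search` tries every starting position until one works.
The match spans [3:6] → '692'.

692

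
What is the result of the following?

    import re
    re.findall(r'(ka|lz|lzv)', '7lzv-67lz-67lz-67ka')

['lz', 'lz', 'lz', 'ka']

Branches in `(...|...)` are attempted left-to-right; the first branch that allows the whole pattern to succeed is taken.
Matches: at [1:3] match 'lz', group 1 = 'lz'; at [7:9] match 'lz', group 1 = 'lz'; at [12:14] match 'lz', group 1 = 'lz'; at [17:19] match 'ka', group 1 = 'ka'.
One capturing group, so `findall` returns just the captured substring from each match — 4 in all.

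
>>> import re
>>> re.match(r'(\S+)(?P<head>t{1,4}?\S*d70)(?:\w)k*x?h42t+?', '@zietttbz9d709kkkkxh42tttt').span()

The pattern matches one or more of a non-whitespace character (captured); then 1 to 4 of the literal 't' (lazy), then zero or more of a non-whitespace character, then the literal 'd70' (captured as 'head'); then a word character (non-capturing group); then zero or more of the literal 'k', then optionally a literal 'x'; then the literal 'h42', then one or more of the literal 't' (lazy).
A non-greedy quantifier consumes as few characters as it can — just enough that the remainder of the pattern still matches from where it stops; whatever follows it matches normally.
`re.match` won't scan ahead — the pattern has to work from the very first character.
The match spans [0:23] → '@zietttbz9d709kkkkxh42t'.
Captured: group 1 = '@ziett', group 2 = 'tbz9d70'.

(0, 23)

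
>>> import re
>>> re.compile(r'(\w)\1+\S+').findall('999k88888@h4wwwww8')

`\1` is not a pattern — it's the concrete string captured by group 1, re-applied verbatim.
Matches: at [0:18] match '999k88888@h4wwwww8', group 1 = '9'.
Because there's exactly one group, `findall` drops the full match and keeps group 1 from the one hit.

['9']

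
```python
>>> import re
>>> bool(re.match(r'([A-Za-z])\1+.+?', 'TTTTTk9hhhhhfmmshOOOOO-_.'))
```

`re.match` only tries the pattern at the start of the string.
The match spans [0:6] → 'TTTTTk'.

True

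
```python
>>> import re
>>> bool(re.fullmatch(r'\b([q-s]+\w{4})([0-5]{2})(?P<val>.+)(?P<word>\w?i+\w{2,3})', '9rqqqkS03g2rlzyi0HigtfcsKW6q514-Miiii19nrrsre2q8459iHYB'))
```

False

This matches a word boundary (`\b`, zero-width); then one or more of a character in [q-s], then exactly 4 of a word character (captured); then exactly 2 of a character in [0-5] (captured); then one or more of any character (captured as 'val'); then optionally a word character, then one or more of a literal 'i', then 2 to 3 of a word character (captured as 'word').
`fullmatch` succeeds only if the pattern covers the string from start to end.
Here the pattern can't cover the whole string, so the call returns None, and `bool(None)` is False.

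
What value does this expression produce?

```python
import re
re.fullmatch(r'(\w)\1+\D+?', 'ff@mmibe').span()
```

(0, 8)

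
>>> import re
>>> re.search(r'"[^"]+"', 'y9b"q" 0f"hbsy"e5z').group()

'"q"'

`search` walks the string left to right and returns the first match it finds.
The match spans [3:6] → '"q"'.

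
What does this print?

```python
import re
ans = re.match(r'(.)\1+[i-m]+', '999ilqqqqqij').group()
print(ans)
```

`\1` is not a pattern — it's the concrete string captured by group 1, re-applied verbatim.
With `match`, the pattern is implicitly anchored at the beginning.
The match spans [0:5] → '999il'.
Captured: group 1 = '9'.

999il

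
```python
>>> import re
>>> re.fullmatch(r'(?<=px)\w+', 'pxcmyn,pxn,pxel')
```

Lookahead/lookbehind check context without consuming it, so the matched span excludes the asserted characters.
For `fullmatch`, every character of the input must be accounted for by the pattern.
Here the string isn't matched end-to-end, so the call returns None.

None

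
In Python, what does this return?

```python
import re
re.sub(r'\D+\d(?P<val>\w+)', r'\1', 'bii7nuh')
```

This matches one or more of a non-digit, then a digit; then one or more of a word character (captured as 'val').
Matches: at [0:7] → 'bii7nuh'.
Each match is replaced using the text its own group 1 captured.

'nuh'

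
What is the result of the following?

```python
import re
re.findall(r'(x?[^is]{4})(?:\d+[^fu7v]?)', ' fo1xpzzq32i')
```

This matches optionally a literal 'x', then exactly 4 of any character except [is] (captured); then one or more of a digit, then optionally any character except [fu7v] (non-capturing group).
Matches: at [4:12] match 'xpzzq32i', group 1 = 'xpzzq'.
With a single group, `findall` returns only what that group captured — 1 item.

['xpzzq']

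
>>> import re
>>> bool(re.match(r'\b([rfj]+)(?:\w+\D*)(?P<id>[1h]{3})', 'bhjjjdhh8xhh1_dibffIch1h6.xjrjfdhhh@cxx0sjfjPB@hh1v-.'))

`match` is anchored at position 0; if the pattern doesn't fit there, it returns None.
Here the string doesn't start with a match, so the call returns None, and `bool(None)` is False.

False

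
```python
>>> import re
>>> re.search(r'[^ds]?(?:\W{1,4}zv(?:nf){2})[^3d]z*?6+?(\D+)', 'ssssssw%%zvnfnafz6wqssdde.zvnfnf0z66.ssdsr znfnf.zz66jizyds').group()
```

Pattern: optionally any character except [ds]; then 1 to 4 of a non-word character, then the literal 'zv', then the literal 'nf' repeated 2 times (non-capturing group); then any character except [3d], then zero or more of a literal 'z' (lazy), then one or more of a literal '6' (lazy); then one or more of a non-digit (captured).
`re.search` tries every starting position until one works.
The match spans [24:51] → 'e.zvnfnf0z66.ssdsr znfnf.zz'.
Captured: group 1 = '.ssdsr znfnf.zz'.

'e.zvnfnf0z66.ssdsr znfnf.zz'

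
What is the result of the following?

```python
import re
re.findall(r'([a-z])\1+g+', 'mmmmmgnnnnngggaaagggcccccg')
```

['m', 'n', 'a', 'c']

A backreference is literal: `\1` must see the identical characters the first group matched.
Matches: at [0:6] match 'mmmmmg', group 1 = 'm'; at [6:14] match 'nnnnnggg', group 1 = 'n'; at [14:20] match 'aaaggg', group 1 = 'a'; at [20:26] match 'cccccg', group 1 = 'c'.
One capturing group, so `findall` returns just the captured substring from each match — 4 in all.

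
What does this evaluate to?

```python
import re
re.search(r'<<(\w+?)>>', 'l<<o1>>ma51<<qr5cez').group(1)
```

'o1'

The match spans [1:7] → '<<o1>>'.
Captured: group 1 = 'o1'.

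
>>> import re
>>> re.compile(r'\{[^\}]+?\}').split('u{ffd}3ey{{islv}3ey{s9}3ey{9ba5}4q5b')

Matches to split on: at [1:6] → '{ffd}'; at [9:16] → '{{islv}'; at [19:23] → '{s9}'; at [26:32] → '{9ba5}'.
Splitting on the pattern gives 5 pieces.

['u', '3ey', '3ey', '3ey', '4q5b']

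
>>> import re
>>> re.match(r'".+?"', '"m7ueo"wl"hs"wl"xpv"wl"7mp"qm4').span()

`re.match` won't scan ahead — the pattern has to work from the very first character.
The match spans [0:7] → '"m7ueo"'.

(0, 7)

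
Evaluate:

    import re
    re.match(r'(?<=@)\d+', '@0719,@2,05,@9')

`re.match` only tries the pattern at the start of the string.
Here the pattern fails at index 0, so the call returns None.

None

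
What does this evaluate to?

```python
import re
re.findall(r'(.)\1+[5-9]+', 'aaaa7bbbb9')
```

`\1` is not a pattern — it's the concrete string captured by group 1, re-applied verbatim.
`findall` collects group 1 from each match (2 total).

['a', 'b']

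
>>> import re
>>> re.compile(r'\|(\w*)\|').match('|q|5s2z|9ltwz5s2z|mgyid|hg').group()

With `match`, the pattern is implicitly anchored at the beginning.
The match spans [0:3] → '|q|'.

'|q|'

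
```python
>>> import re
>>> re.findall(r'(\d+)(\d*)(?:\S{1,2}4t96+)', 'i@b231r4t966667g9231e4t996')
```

[('231', '')]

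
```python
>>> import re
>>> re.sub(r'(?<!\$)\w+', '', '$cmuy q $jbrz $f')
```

'$c  $j $f'

The negative lookaround is zero-width — it rules out positions where the adjacent text would match, without consuming anything.
Matches: at [2:5] → 'muy'; at [6:7] → 'q'; at [10:13] → 'brz'.
`sub` substitutes '' at each match site.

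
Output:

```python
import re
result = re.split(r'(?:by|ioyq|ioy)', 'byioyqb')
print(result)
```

['', '', 'b']

The regex engine tests alternatives in the order written; an earlier branch that matches wins even if a later one would match more.
Matches to split on: at [0:2] → 'by'; at [2:6] → 'ioyq'.
Splitting on the pattern gives 3 pieces.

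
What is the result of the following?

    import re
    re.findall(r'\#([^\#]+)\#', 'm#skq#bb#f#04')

Walking the string: at [1:6] match '#skq#', group 1 = 'skq'; at [8:11] match '#f#', group 1 = 'f'.
Because there's exactly one group, `findall` drops the full match and keeps group 1 from each hit.

['skq', 'f']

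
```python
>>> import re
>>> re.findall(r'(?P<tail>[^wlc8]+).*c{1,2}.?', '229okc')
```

This matches one or more of any character except [wlc8] (captured as 'tail'); then zero or more of any character, then 1 to 2 of a literal 'c', then optionally any character.
Because there's exactly one group, `findall` drops the full match and keeps group 1 from the one hit.

['229ok']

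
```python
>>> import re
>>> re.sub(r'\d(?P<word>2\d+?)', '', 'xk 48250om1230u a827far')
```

'xk 40om0u afar'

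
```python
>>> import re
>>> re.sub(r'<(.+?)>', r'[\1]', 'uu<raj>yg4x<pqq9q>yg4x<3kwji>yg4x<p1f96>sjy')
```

A non-greedy quantifier consumes as few characters as it can — just enough that the remainder of the pattern still matches from where it stops; whatever follows it matches normally.
Matches: at [2:7] → '<raj>'; at [11:18] → '<pqq9q>'; at [22:29] → '<3kwji>'; at [33:40] → '<p1f96>'.
The replacement refers to a captured group, so each match is rewritten using its own captured text.

'uu[raj]yg4x[pqq9q]yg4x[3kwji]yg4x[p1f96]sjy'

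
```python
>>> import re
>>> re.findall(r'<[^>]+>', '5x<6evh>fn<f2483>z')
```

Scanning left to right: at [2:8] → '<6evh>'; at [10:17] → '<f2483>'.
With no groups in the pattern, `findall` gives back each whole match — 2 here.

['<6evh>', '<f2483>']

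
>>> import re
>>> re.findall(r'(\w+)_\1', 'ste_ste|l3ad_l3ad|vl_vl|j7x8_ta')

['ste', 'l3ad', 'vl']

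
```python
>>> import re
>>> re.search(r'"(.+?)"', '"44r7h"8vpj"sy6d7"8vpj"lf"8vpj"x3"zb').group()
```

With the lazy modifier that quantifier settles for the fewest repetitions that let the rest of the pattern succeed (the atoms after it are unaffected and can still be greedy).
The match spans [0:7] → '"44r7h"'.

'"44r7h"'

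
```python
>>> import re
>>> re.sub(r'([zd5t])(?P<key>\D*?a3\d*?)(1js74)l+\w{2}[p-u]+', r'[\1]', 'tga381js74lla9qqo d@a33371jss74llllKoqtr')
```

This matches one of [zd5t] (captured); then zero or more of a non-digit (lazy), then the literal 'a3', then zero or more of a digit (lazy) (captured as 'key'); then the literal '1j', then the literal 's74' (captured); then one or more of the literal 'l', then exactly 2 of a word character, then one or more of a character in [p-u].
Matches: at [0:16] → 'tga381js74lla9qq'.
Each match is replaced using the text its own group 1 captured.

'[t]o d@a33371jss74llllKoqtr'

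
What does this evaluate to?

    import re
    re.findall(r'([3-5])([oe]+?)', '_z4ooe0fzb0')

[('4', 'o')]

This matches a character in [3-5] (captured); then one or more of one of [oe] (lazy) (captured).
Matches: at [2:4] match '4o', groups = ('4', 'o').
2 groups means the one result is a tuple of 2 captured strings — 1 here.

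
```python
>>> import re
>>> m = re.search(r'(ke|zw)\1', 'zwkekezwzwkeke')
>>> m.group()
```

`\1` is not a pattern — it's the concrete string captured by group 1, re-applied verbatim.
`re.search` tries every starting position until one works.
The match spans [2:6] → 'keke'.
Captured: group 1 = 'ke'.

'keke'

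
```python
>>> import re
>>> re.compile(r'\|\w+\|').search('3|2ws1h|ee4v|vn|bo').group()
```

'|2ws1h|'

The match spans [1:8] → '|2ws1h|'.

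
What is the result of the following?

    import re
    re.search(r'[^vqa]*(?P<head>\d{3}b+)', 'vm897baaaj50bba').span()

(1, 6)

This matches zero or more of any character except [vqa]; then exactly 3 of a digit, then one or more of a literal 'b' (captured as 'head').
`search` walks the string left to right and returns the first match it finds.
The match spans [1:6] → 'm897b'.
Captured: group 1 = '897b'.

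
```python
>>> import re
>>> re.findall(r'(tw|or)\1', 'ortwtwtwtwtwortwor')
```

['tw', 'tw']

After group 1 captures some text, `\1` only succeeds where that same text appears again.
Scanning left to right: at [2:6] match 'twtw', group 1 = 'tw'; at [6:10] match 'twtw', group 1 = 'tw'.
`findall` collects group 1 from each match (2 total).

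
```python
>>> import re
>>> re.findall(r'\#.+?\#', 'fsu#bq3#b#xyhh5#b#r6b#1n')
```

['#bq3#', '#xyhh5#', '#r6b#']

Walking the string: at [3:8] → '#bq3#'; at [9:16] → '#xyhh5#'; at [17:22] → '#r6b#'.
No capturing groups, so `findall` returns the 3 full match strings.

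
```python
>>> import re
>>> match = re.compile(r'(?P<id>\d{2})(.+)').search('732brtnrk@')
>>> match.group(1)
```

Pattern: exactly 2 of a digit (captured as 'id'); then one or more of any character (captured).
Unlike `match`, `search` isn't anchored — it looks for the pattern anywhere in the string.
The match spans [0:10] → '732brtnrk@'.
Captured: group 1 = '73', group 2 = '2brtnrk@'.

'73'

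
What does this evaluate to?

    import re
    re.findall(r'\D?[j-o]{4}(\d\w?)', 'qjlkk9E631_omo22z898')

['9E']

The pattern matches optionally a non-digit, then exactly 4 of a character in [j-o]; then a digit, then optionally a word character (captured).
With a single group, `findall` returns only what that group captured — 1 item.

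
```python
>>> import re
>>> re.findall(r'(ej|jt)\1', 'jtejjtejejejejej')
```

After group 1 captures some text, `\1` only succeeds where that same text appears again.
`findall` collects group 1 from each match (2 total).

['ej', 'ej']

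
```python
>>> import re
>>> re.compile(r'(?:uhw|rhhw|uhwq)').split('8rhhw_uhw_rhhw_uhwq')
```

Alternation tries branches left to right and keeps the first one that lets the overall match succeed at that position.
Matches to split on: at [1:5] → 'rhhw'; at [6:9] → 'uhw'; at [10:14] → 'rhhw'; at [15:18] → 'uhw'.
`split` removes every match and returns the 5 fragments in between.

['8', '_', '_', '_', 'q']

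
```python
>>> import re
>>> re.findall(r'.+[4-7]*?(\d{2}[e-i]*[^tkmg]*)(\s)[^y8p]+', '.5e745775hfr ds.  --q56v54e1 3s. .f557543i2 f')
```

[('43i2', ' ')]

Pattern: one or more of any character, then zero or more of a character in [4-7] (lazy); then exactly 2 of a digit, then zero or more of a character in [e-i], then zero or more of any character except [tkmg] (captured); then whitespace (captured); then one or more of any character except [y8p].
With 2 capturing groups, `findall` returns a 2-tuple per match.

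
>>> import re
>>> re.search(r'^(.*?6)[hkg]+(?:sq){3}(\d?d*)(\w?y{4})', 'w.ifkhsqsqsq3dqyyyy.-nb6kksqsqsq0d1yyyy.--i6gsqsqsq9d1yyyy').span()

This matches anchored at the start of the string; then zero or more of any character (lazy), then the literal '6' (captured); then one or more of one of [hkg], then the literal 'sq' repeated 3 times; then optionally a digit, then zero or more of a literal 'd' (captured); then optionally a word character, then exactly 4 of a literal 'y' (captured).
`re.search` scans for the first position where the pattern succeeds.
The match spans [0:39] → 'w.ifkhsqsqsq3dqyyyy.-nb6kksqsqsq0d1yyyy'.
Captured: group 1 = 'w.ifkhsqsqsq3dqyyyy.-nb6', group 2 = '0d', group 3 = '1yyyy'.

(0, 39)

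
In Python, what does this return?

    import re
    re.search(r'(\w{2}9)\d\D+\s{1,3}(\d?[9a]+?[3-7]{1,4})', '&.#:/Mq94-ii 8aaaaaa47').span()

(5, 22)

Pattern: exactly 2 of a word character, then a literal '9' (captured); then a digit, then one or more of a non-digit, then 1 to 3 of whitespace; then optionally a digit, then one or more of one of [9a] (lazy), then 1 to 4 of a character in [3-7] (captured).
`search` walks the string left to right and returns the first match it finds.
The match spans [5:22] → 'Mq94-ii 8aaaaaa47'.
Captured: group 1 = 'Mq9', group 2 = '8aaaaaa47'.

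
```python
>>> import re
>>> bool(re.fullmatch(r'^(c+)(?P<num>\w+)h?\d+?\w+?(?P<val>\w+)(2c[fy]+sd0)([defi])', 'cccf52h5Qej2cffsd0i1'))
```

The pattern matches anchored at the start of the string; then one or more of a literal 'c' (captured); then one or more of a word character (captured as 'num'); then optionally the literal 'h', then one or more of a digit (lazy), then one or more of a word character (lazy); then one or more of a word character (captured as 'val'); then the literal '2c', then one or more of one of [fy], then the literal 'sd0' (captured); then one of [defi] (captured).
`re.fullmatch` requires the pattern to consume the entire string.
Here the string isn't matched end-to-end, so the call returns None, and `bool(None)` is False.

False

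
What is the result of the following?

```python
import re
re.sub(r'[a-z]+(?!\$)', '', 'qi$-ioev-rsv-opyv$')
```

The negative lookahead/lookbehind blocks any match where the forbidden context is present.
`sub` substitutes '' at each match site.

'i$---v$'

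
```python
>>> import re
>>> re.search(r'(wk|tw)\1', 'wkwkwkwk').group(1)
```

The backreference `\1` re-matches whatever the first group consumed, character for character.
Unlike `match`, `search` isn't anchored — it looks for the pattern anywhere in the string.
The match spans [0:4] → 'wkwk'.
Captured: group 1 = 'wk'.

'wk'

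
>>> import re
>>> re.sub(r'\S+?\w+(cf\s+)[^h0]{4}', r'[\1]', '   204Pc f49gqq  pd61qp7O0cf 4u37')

Pattern: one or more of a non-whitespace character (lazy), then one or more of a word character; then the literal 'cf', then one or more of whitespace (captured); then exactly 4 of any character except [h0].
Matches: at [17:33] → 'pd61qp7O0cf 4u37'.
The replacement refers to a captured group, so each match is rewritten using its own captured text.

'   204Pc f49gqq  [cf ]'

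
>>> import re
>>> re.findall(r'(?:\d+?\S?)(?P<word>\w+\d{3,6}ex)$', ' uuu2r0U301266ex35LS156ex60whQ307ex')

['0U301266ex35LS156ex60whQ307ex']

The pattern matches one or more of a digit (lazy), then optionally a non-whitespace character (non-capturing group); then one or more of a word character, then 3 to 6 of a digit, then the literal 'ex' (captured as 'word'); then anchored at the end.
`findall` collects group 1 from the one match (1 total).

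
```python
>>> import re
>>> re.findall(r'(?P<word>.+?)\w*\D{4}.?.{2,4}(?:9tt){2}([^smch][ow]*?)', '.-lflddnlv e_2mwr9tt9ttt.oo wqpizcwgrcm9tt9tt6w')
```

This matches one or more of any character (lazy) (captured as 'word'); then zero or more of a word character, then exactly 4 of a non-digit, then optionally any character; then 2 to 4 of any character, then the literal '9tt' repeated 2 times; then any character except [smch], then zero or more of one of [ow] (lazy) (captured).
A non-greedy quantifier consumes as few characters as it can — just enough that the remainder of the pattern still matches from where it stops; whatever follows it matches normally.
Scanning left to right: at [0:24] match '.-lflddnlv e_2mwr9tt9ttt', groups = ('.-', 't'); at [24:46] match '.oo wqpizcwgrcm9tt9tt6', groups = ('.oo ', '6').
With 2 capturing groups, `findall` returns a 2-tuple per match.

[('.-', 't'), ('.oo ', '6')]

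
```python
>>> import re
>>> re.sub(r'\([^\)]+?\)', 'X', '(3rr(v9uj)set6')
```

'Xset6'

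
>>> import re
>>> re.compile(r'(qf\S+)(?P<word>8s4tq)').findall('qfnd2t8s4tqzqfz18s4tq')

[('qfnd2t8s4tqzqfz1', '8s4tq')]

This matches the literal 'qf', then one or more of a non-whitespace character (captured); then the literal '8s', then the literal '4tq' (captured as 'word').
Walking the string: at [0:21] match 'qfnd2t8s4tqzqfz18s4tq', groups = ('qfnd2t8s4tqzqfz1', '8s4tq').
With 2 capturing groups, `findall` returns a 2-tuple per match.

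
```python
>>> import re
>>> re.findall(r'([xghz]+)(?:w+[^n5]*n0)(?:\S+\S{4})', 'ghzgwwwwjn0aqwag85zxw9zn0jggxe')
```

['ghzg']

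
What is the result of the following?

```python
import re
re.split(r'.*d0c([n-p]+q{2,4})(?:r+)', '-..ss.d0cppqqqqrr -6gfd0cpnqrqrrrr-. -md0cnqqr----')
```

['', 'nqq', '----']

Pattern: zero or more of any character, then the literal 'd0c'; then one or more of a character in [n-p], then 2 to 4 of the literal 'q' (captured); then one or more of a literal 'r' (non-capturing group).
Matches to split on: at [0:46] → '-..ss.d0cppqqqqrr -6gfd0cpnqrqrrrr-. -md0cnqqr'.
Because the pattern has a capturing group, `split` also inserts each captured text between the pieces.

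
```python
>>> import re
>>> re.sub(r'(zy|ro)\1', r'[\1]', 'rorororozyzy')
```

'[ro][ro][zy]'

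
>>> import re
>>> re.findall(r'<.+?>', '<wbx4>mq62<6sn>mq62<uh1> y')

['<wbx4>', '<6sn>', '<uh1>']

Lazy quantifiers expand one character at a time until the remainder of the pattern can match.
Scanning left to right: at [0:6] → '<wbx4>'; at [10:15] → '<6sn>'; at [19:24] → '<uh1>'.
No capturing groups, so `findall` returns the 3 full match strings.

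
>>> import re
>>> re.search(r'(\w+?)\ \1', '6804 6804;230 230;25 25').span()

(0, 9)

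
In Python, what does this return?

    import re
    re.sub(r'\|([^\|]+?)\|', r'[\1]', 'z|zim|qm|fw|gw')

'z[zim]qm[fw]gw'

Matches: at [1:6] → '|zim|'; at [8:12] → '|fw|'.
Each match is replaced using the text its own group 1 captured.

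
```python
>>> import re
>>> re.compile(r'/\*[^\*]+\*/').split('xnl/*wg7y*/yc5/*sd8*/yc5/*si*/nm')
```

Matches to split on: at [3:11] → '/*wg7y*/'; at [14:21] → '/*sd8*/'; at [24:30] → '/*si*/'.
Each match becomes a cut point; 4 segments remain.

['xnl', 'yc5', 'yc5', 'nm']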